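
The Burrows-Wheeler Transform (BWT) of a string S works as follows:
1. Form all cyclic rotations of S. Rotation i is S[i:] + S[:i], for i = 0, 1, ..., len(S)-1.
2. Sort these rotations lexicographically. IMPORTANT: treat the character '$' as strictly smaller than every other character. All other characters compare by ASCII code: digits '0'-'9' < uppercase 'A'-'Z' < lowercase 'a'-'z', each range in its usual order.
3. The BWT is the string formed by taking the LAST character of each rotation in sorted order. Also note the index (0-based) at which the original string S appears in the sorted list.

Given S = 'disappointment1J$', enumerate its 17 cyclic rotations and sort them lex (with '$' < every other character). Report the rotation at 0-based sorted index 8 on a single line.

Answer: ment1J$disappoint

Derivation:
All 17 rotations (rotation i = S[i:]+S[:i]):
  rot[0] = disappointment1J$
  rot[1] = isappointment1J$d
  rot[2] = sappointment1J$di
  rot[3] = appointment1J$dis
  rot[4] = ppointment1J$disa
  rot[5] = pointment1J$disap
  rot[6] = ointment1J$disapp
  rot[7] = intment1J$disappo
  rot[8] = ntment1J$disappoi
  rot[9] = tment1J$disappoin
  rot[10] = ment1J$disappoint
  rot[11] = ent1J$disappointm
  rot[12] = nt1J$disappointme
  rot[13] = t1J$disappointmen
  rot[14] = 1J$disappointment
  rot[15] = J$disappointment1
  rot[16] = $disappointment1J
Sorted (with $ < everything):
  sorted[0] = $disappointment1J
  sorted[1] = 1J$disappointment
  sorted[2] = J$disappointment1
  sorted[3] = appointment1J$dis
  sorted[4] = disappointment1J$
  sorted[5] = ent1J$disappointm
  sorted[6] = intment1J$disappo
  sorted[7] = isappointment1J$d
  sorted[8] = ment1J$disappoint
  sorted[9] = nt1J$disappointme
  sorted[10] = ntment1J$disappoi
  sorted[11] = ointment1J$disapp
  sorted[12] = pointment1J$disap
  sorted[13] = ppointment1J$disa
  sorted[14] = sappointment1J$di
  sorted[15] = t1J$disappointmen
  sorted[16] = tment1J$disappoin
sorted[8] = ment1J$disappoint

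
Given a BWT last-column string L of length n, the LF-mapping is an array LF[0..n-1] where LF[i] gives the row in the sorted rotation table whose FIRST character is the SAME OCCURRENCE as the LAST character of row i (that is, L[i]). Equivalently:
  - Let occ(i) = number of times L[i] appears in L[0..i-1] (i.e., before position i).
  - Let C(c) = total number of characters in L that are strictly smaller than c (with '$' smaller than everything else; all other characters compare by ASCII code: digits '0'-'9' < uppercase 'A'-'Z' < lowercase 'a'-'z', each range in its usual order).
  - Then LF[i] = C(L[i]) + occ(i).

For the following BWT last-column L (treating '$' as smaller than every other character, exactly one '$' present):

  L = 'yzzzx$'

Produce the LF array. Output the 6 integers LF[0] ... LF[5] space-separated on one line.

Char counts: '$':1, 'x':1, 'y':1, 'z':3
C (first-col start): C('$')=0, C('x')=1, C('y')=2, C('z')=3
L[0]='y': occ=0, LF[0]=C('y')+0=2+0=2
L[1]='z': occ=0, LF[1]=C('z')+0=3+0=3
L[2]='z': occ=1, LF[2]=C('z')+1=3+1=4
L[3]='z': occ=2, LF[3]=C('z')+2=3+2=5
L[4]='x': occ=0, LF[4]=C('x')+0=1+0=1
L[5]='$': occ=0, LF[5]=C('$')+0=0+0=0

Answer: 2 3 4 5 1 0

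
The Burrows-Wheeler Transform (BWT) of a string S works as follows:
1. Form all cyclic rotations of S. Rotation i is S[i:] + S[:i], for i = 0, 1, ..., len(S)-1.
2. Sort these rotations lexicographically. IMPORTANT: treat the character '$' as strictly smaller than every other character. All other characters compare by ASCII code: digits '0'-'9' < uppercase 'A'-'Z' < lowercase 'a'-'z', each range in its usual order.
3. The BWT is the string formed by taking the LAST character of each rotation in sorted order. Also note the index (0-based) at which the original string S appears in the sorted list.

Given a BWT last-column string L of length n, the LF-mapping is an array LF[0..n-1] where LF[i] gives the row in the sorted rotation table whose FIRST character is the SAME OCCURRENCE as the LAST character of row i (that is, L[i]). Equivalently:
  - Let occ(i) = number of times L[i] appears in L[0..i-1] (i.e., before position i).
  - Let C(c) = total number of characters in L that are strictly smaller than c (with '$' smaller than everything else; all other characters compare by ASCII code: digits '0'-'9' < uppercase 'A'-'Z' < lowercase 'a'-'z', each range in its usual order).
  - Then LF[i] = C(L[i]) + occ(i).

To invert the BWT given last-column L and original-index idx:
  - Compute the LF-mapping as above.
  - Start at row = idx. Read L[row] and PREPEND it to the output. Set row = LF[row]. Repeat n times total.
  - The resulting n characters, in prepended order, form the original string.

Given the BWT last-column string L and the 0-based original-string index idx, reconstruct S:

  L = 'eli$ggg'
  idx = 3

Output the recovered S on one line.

LF mapping: 1 6 5 0 2 3 4
Walk LF starting at row 3, prepending L[row]:
  step 1: row=3, L[3]='$', prepend. Next row=LF[3]=0
  step 2: row=0, L[0]='e', prepend. Next row=LF[0]=1
  step 3: row=1, L[1]='l', prepend. Next row=LF[1]=6
  step 4: row=6, L[6]='g', prepend. Next row=LF[6]=4
  step 5: row=4, L[4]='g', prepend. Next row=LF[4]=2
  step 6: row=2, L[2]='i', prepend. Next row=LF[2]=5
  step 7: row=5, L[5]='g', prepend. Next row=LF[5]=3
Reversed output: giggle$

Answer: giggle$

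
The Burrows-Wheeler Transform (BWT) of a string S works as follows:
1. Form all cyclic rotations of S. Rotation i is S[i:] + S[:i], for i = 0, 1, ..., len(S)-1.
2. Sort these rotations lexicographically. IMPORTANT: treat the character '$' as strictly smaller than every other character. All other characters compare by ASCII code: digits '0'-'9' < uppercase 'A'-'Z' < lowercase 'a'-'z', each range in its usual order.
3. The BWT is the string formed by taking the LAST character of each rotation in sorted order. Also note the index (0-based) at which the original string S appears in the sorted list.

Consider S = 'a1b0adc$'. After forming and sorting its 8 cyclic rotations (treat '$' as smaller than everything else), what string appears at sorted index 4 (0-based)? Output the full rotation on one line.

All 8 rotations (rotation i = S[i:]+S[:i]):
  rot[0] = a1b0adc$
  rot[1] = 1b0adc$a
  rot[2] = b0adc$a1
  rot[3] = 0adc$a1b
  rot[4] = adc$a1b0
  rot[5] = dc$a1b0a
  rot[6] = c$a1b0ad
  rot[7] = $a1b0adc
Sorted (with $ < everything):
  sorted[0] = $a1b0adc
  sorted[1] = 0adc$a1b
  sorted[2] = 1b0adc$a
  sorted[3] = a1b0adc$
  sorted[4] = adc$a1b0
  sorted[5] = b0adc$a1
  sorted[6] = c$a1b0ad
  sorted[7] = dc$a1b0a
sorted[4] = adc$a1b0

Answer: adc$a1b0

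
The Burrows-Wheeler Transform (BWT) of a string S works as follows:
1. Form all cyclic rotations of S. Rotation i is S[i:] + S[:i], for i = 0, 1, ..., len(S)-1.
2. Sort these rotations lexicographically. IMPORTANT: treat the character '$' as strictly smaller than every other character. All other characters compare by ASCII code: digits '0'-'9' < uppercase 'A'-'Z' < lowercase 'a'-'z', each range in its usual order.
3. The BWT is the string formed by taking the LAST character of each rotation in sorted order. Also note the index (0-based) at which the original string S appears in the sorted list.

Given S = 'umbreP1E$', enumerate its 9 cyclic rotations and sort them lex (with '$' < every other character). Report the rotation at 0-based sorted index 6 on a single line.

All 9 rotations (rotation i = S[i:]+S[:i]):
  rot[0] = umbreP1E$
  rot[1] = mbreP1E$u
  rot[2] = breP1E$um
  rot[3] = reP1E$umb
  rot[4] = eP1E$umbr
  rot[5] = P1E$umbre
  rot[6] = 1E$umbreP
  rot[7] = E$umbreP1
  rot[8] = $umbreP1E
Sorted (with $ < everything):
  sorted[0] = $umbreP1E
  sorted[1] = 1E$umbreP
  sorted[2] = E$umbreP1
  sorted[3] = P1E$umbre
  sorted[4] = breP1E$um
  sorted[5] = eP1E$umbr
  sorted[6] = mbreP1E$u
  sorted[7] = reP1E$umb
  sorted[8] = umbreP1E$
sorted[6] = mbreP1E$u

Answer: mbreP1E$u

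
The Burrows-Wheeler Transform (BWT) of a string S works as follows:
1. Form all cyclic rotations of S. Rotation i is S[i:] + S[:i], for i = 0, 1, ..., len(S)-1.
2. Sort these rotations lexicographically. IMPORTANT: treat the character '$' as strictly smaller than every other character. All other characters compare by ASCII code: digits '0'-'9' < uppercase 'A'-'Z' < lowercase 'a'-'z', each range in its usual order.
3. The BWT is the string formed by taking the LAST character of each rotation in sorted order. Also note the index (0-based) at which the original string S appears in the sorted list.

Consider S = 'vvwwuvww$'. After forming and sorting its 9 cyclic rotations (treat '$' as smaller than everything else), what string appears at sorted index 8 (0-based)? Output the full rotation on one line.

All 9 rotations (rotation i = S[i:]+S[:i]):
  rot[0] = vvwwuvww$
  rot[1] = vwwuvww$v
  rot[2] = wwuvww$vv
  rot[3] = wuvww$vvw
  rot[4] = uvww$vvww
  rot[5] = vww$vvwwu
  rot[6] = ww$vvwwuv
  rot[7] = w$vvwwuvw
  rot[8] = $vvwwuvww
Sorted (with $ < everything):
  sorted[0] = $vvwwuvww
  sorted[1] = uvww$vvww
  sorted[2] = vvwwuvww$
  sorted[3] = vww$vvwwu
  sorted[4] = vwwuvww$v
  sorted[5] = w$vvwwuvw
  sorted[6] = wuvww$vvw
  sorted[7] = ww$vvwwuv
  sorted[8] = wwuvww$vv
sorted[8] = wwuvww$vv

Answer: wwuvww$vv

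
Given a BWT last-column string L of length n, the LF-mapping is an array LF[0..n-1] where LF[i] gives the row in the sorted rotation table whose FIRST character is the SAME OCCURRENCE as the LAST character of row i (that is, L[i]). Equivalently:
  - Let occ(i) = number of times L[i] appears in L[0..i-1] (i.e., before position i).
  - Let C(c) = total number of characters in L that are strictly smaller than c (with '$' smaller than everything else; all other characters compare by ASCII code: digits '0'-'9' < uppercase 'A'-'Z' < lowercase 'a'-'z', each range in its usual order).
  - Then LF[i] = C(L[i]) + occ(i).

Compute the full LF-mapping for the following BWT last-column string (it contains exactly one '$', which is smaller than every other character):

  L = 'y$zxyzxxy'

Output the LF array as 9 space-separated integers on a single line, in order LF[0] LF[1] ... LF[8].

Answer: 4 0 7 1 5 8 2 3 6

Derivation:
Char counts: '$':1, 'x':3, 'y':3, 'z':2
C (first-col start): C('$')=0, C('x')=1, C('y')=4, C('z')=7
L[0]='y': occ=0, LF[0]=C('y')+0=4+0=4
L[1]='$': occ=0, LF[1]=C('$')+0=0+0=0
L[2]='z': occ=0, LF[2]=C('z')+0=7+0=7
L[3]='x': occ=0, LF[3]=C('x')+0=1+0=1
L[4]='y': occ=1, LF[4]=C('y')+1=4+1=5
L[5]='z': occ=1, LF[5]=C('z')+1=7+1=8
L[6]='x': occ=1, LF[6]=C('x')+1=1+1=2
L[7]='x': occ=2, LF[7]=C('x')+2=1+2=3
L[8]='y': occ=2, LF[8]=C('y')+2=4+2=6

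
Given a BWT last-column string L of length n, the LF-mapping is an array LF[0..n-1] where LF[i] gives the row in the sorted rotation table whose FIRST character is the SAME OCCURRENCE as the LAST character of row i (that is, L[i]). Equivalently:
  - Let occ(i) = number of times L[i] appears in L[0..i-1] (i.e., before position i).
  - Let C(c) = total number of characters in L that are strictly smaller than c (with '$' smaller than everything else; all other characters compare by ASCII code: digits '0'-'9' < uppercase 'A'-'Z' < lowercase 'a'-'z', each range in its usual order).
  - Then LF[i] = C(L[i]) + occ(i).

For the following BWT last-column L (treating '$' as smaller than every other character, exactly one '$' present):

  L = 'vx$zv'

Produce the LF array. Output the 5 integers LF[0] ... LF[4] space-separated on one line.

Char counts: '$':1, 'v':2, 'x':1, 'z':1
C (first-col start): C('$')=0, C('v')=1, C('x')=3, C('z')=4
L[0]='v': occ=0, LF[0]=C('v')+0=1+0=1
L[1]='x': occ=0, LF[1]=C('x')+0=3+0=3
L[2]='$': occ=0, LF[2]=C('$')+0=0+0=0
L[3]='z': occ=0, LF[3]=C('z')+0=4+0=4
L[4]='v': occ=1, LF[4]=C('v')+1=1+1=2

Answer: 1 3 0 4 2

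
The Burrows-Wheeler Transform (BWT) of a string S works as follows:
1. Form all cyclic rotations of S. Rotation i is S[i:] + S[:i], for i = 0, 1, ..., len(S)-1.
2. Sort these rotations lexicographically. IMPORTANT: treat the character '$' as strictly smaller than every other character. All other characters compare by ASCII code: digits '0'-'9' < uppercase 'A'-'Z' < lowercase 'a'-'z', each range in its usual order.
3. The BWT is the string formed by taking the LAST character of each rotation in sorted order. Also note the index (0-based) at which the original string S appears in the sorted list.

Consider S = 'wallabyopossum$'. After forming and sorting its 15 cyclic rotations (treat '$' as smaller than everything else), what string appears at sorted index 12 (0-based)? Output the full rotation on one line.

All 15 rotations (rotation i = S[i:]+S[:i]):
  rot[0] = wallabyopossum$
  rot[1] = allabyopossum$w
  rot[2] = llabyopossum$wa
  rot[3] = labyopossum$wal
  rot[4] = abyopossum$wall
  rot[5] = byopossum$walla
  rot[6] = yopossum$wallab
  rot[7] = opossum$wallaby
  rot[8] = possum$wallabyo
  rot[9] = ossum$wallabyop
  rot[10] = ssum$wallabyopo
  rot[11] = sum$wallabyopos
  rot[12] = um$wallabyoposs
  rot[13] = m$wallabyopossu
  rot[14] = $wallabyopossum
Sorted (with $ < everything):
  sorted[0] = $wallabyopossum
  sorted[1] = abyopossum$wall
  sorted[2] = allabyopossum$w
  sorted[3] = byopossum$walla
  sorted[4] = labyopossum$wal
  sorted[5] = llabyopossum$wa
  sorted[6] = m$wallabyopossu
  sorted[7] = opossum$wallaby
  sorted[8] = ossum$wallabyop
  sorted[9] = possum$wallabyo
  sorted[10] = ssum$wallabyopo
  sorted[11] = sum$wallabyopos
  sorted[12] = um$wallabyoposs
  sorted[13] = wallabyopossum$
  sorted[14] = yopossum$wallab
sorted[12] = um$wallabyoposs

Answer: um$wallabyoposs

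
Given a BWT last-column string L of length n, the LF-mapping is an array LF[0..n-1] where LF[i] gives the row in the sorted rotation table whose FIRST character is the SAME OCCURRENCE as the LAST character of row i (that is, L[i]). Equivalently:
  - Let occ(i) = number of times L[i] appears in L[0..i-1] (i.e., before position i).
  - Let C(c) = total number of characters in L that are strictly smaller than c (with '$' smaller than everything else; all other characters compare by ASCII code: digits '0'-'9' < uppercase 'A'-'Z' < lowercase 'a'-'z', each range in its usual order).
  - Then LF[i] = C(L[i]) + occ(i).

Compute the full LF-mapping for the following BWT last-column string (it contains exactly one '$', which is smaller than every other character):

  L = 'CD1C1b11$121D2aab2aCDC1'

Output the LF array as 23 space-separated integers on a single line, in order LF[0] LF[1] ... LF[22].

Answer: 11 15 1 12 2 21 3 4 0 5 8 6 16 9 18 19 22 10 20 13 17 14 7

Derivation:
Char counts: '$':1, '1':7, '2':3, 'C':4, 'D':3, 'a':3, 'b':2
C (first-col start): C('$')=0, C('1')=1, C('2')=8, C('C')=11, C('D')=15, C('a')=18, C('b')=21
L[0]='C': occ=0, LF[0]=C('C')+0=11+0=11
L[1]='D': occ=0, LF[1]=C('D')+0=15+0=15
L[2]='1': occ=0, LF[2]=C('1')+0=1+0=1
L[3]='C': occ=1, LF[3]=C('C')+1=11+1=12
L[4]='1': occ=1, LF[4]=C('1')+1=1+1=2
L[5]='b': occ=0, LF[5]=C('b')+0=21+0=21
L[6]='1': occ=2, LF[6]=C('1')+2=1+2=3
L[7]='1': occ=3, LF[7]=C('1')+3=1+3=4
L[8]='$': occ=0, LF[8]=C('$')+0=0+0=0
L[9]='1': occ=4, LF[9]=C('1')+4=1+4=5
L[10]='2': occ=0, LF[10]=C('2')+0=8+0=8
L[11]='1': occ=5, LF[11]=C('1')+5=1+5=6
L[12]='D': occ=1, LF[12]=C('D')+1=15+1=16
L[13]='2': occ=1, LF[13]=C('2')+1=8+1=9
L[14]='a': occ=0, LF[14]=C('a')+0=18+0=18
L[15]='a': occ=1, LF[15]=C('a')+1=18+1=19
L[16]='b': occ=1, LF[16]=C('b')+1=21+1=22
L[17]='2': occ=2, LF[17]=C('2')+2=8+2=10
L[18]='a': occ=2, LF[18]=C('a')+2=18+2=20
L[19]='C': occ=2, LF[19]=C('C')+2=11+2=13
L[20]='D': occ=2, LF[20]=C('D')+2=15+2=17
L[21]='C': occ=3, LF[21]=C('C')+3=11+3=14
L[22]='1': occ=6, LF[22]=C('1')+6=1+6=7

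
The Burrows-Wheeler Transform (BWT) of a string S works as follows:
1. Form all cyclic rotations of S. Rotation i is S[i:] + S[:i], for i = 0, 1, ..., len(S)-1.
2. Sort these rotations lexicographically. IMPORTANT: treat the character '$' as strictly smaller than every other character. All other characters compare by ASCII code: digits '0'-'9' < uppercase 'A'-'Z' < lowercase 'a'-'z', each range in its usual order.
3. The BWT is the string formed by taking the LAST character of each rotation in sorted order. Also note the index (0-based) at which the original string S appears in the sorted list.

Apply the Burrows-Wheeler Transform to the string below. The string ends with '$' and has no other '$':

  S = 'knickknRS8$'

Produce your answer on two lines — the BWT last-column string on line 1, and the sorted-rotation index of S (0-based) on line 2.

Answer: 8SnRinck$kk
8

Derivation:
All 11 rotations (rotation i = S[i:]+S[:i]):
  rot[0] = knickknRS8$
  rot[1] = nickknRS8$k
  rot[2] = ickknRS8$kn
  rot[3] = ckknRS8$kni
  rot[4] = kknRS8$knic
  rot[5] = knRS8$knick
  rot[6] = nRS8$knickk
  rot[7] = RS8$knickkn
  rot[8] = S8$knickknR
  rot[9] = 8$knickknRS
  rot[10] = $knickknRS8
Sorted (with $ < everything):
  sorted[0] = $knickknRS8  (last char: '8')
  sorted[1] = 8$knickknRS  (last char: 'S')
  sorted[2] = RS8$knickkn  (last char: 'n')
  sorted[3] = S8$knickknR  (last char: 'R')
  sorted[4] = ckknRS8$kni  (last char: 'i')
  sorted[5] = ickknRS8$kn  (last char: 'n')
  sorted[6] = kknRS8$knic  (last char: 'c')
  sorted[7] = knRS8$knick  (last char: 'k')
  sorted[8] = knickknRS8$  (last char: '$')
  sorted[9] = nRS8$knickk  (last char: 'k')
  sorted[10] = nickknRS8$k  (last char: 'k')
Last column: 8SnRinck$kk
Original string S is at sorted index 8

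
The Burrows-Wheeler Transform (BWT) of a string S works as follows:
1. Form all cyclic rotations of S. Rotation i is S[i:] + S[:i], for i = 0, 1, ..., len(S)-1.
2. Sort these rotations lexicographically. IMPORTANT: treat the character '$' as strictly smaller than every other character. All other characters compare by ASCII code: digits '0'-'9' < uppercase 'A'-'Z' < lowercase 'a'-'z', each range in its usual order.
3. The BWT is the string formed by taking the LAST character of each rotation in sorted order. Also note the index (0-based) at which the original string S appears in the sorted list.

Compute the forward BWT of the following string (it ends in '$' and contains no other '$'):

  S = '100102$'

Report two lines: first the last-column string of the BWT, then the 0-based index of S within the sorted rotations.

Answer: 2101$00
4

Derivation:
All 7 rotations (rotation i = S[i:]+S[:i]):
  rot[0] = 100102$
  rot[1] = 00102$1
  rot[2] = 0102$10
  rot[3] = 102$100
  rot[4] = 02$1001
  rot[5] = 2$10010
  rot[6] = $100102
Sorted (with $ < everything):
  sorted[0] = $100102  (last char: '2')
  sorted[1] = 00102$1  (last char: '1')
  sorted[2] = 0102$10  (last char: '0')
  sorted[3] = 02$1001  (last char: '1')
  sorted[4] = 100102$  (last char: '$')
  sorted[5] = 102$100  (last char: '0')
  sorted[6] = 2$10010  (last char: '0')
Last column: 2101$00
Original string S is at sorted index 4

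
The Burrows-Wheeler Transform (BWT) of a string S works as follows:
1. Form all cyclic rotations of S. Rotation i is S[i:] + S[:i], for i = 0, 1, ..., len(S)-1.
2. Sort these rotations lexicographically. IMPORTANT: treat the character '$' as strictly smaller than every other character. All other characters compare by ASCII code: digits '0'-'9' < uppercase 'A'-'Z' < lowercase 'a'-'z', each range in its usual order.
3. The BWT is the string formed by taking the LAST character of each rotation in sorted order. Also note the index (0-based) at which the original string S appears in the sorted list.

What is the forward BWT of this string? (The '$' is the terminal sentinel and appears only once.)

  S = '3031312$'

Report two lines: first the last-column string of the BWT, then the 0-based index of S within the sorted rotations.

All 8 rotations (rotation i = S[i:]+S[:i]):
  rot[0] = 3031312$
  rot[1] = 031312$3
  rot[2] = 31312$30
  rot[3] = 1312$303
  rot[4] = 312$3031
  rot[5] = 12$30313
  rot[6] = 2$303131
  rot[7] = $3031312
Sorted (with $ < everything):
  sorted[0] = $3031312  (last char: '2')
  sorted[1] = 031312$3  (last char: '3')
  sorted[2] = 12$30313  (last char: '3')
  sorted[3] = 1312$303  (last char: '3')
  sorted[4] = 2$303131  (last char: '1')
  sorted[5] = 3031312$  (last char: '$')
  sorted[6] = 312$3031  (last char: '1')
  sorted[7] = 31312$30  (last char: '0')
Last column: 23331$10
Original string S is at sorted index 5

Answer: 23331$10
5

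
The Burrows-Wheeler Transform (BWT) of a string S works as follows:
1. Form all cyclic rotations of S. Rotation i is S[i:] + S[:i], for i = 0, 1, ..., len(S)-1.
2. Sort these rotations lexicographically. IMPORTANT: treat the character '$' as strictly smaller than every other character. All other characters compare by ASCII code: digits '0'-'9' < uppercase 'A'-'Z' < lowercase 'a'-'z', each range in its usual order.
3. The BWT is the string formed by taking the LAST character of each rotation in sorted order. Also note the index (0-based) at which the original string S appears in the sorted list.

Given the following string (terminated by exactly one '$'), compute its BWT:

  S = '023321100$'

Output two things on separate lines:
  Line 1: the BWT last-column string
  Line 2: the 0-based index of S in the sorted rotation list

All 10 rotations (rotation i = S[i:]+S[:i]):
  rot[0] = 023321100$
  rot[1] = 23321100$0
  rot[2] = 3321100$02
  rot[3] = 321100$023
  rot[4] = 21100$0233
  rot[5] = 1100$02332
  rot[6] = 100$023321
  rot[7] = 00$0233211
  rot[8] = 0$02332110
  rot[9] = $023321100
Sorted (with $ < everything):
  sorted[0] = $023321100  (last char: '0')
  sorted[1] = 0$02332110  (last char: '0')
  sorted[2] = 00$0233211  (last char: '1')
  sorted[3] = 023321100$  (last char: '$')
  sorted[4] = 100$023321  (last char: '1')
  sorted[5] = 1100$02332  (last char: '2')
  sorted[6] = 21100$0233  (last char: '3')
  sorted[7] = 23321100$0  (last char: '0')
  sorted[8] = 321100$023  (last char: '3')
  sorted[9] = 3321100$02  (last char: '2')
Last column: 001$123032
Original string S is at sorted index 3

Answer: 001$123032
3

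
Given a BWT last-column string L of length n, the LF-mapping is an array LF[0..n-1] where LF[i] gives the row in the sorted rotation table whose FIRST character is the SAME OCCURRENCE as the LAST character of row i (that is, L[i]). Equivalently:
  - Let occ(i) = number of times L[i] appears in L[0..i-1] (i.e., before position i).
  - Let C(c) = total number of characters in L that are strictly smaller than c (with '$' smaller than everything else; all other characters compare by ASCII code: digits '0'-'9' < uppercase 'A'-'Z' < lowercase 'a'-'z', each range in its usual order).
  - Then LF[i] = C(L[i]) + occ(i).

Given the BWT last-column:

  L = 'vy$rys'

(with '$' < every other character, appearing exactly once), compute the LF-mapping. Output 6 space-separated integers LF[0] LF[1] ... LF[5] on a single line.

Char counts: '$':1, 'r':1, 's':1, 'v':1, 'y':2
C (first-col start): C('$')=0, C('r')=1, C('s')=2, C('v')=3, C('y')=4
L[0]='v': occ=0, LF[0]=C('v')+0=3+0=3
L[1]='y': occ=0, LF[1]=C('y')+0=4+0=4
L[2]='$': occ=0, LF[2]=C('$')+0=0+0=0
L[3]='r': occ=0, LF[3]=C('r')+0=1+0=1
L[4]='y': occ=1, LF[4]=C('y')+1=4+1=5
L[5]='s': occ=0, LF[5]=C('s')+0=2+0=2

Answer: 3 4 0 1 5 2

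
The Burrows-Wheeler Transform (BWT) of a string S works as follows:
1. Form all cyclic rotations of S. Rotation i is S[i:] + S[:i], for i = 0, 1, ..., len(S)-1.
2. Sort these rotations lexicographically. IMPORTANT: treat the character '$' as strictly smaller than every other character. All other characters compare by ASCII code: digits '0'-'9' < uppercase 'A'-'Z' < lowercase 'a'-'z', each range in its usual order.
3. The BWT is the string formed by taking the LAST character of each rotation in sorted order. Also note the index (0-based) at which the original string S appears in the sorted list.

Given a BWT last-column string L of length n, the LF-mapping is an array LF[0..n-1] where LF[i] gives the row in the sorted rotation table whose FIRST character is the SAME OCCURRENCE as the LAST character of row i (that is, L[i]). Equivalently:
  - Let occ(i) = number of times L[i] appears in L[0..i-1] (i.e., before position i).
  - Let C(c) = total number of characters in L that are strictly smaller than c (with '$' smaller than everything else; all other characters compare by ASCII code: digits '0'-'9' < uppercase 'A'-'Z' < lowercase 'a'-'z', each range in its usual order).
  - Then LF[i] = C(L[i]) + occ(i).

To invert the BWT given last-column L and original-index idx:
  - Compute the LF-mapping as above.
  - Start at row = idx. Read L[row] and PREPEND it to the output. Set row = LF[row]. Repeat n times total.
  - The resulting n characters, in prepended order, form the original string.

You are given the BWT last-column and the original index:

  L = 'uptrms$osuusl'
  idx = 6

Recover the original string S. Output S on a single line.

Answer: srossutmpluu$

Derivation:
LF mapping: 10 4 9 5 2 6 0 3 7 11 12 8 1
Walk LF starting at row 6, prepending L[row]:
  step 1: row=6, L[6]='$', prepend. Next row=LF[6]=0
  step 2: row=0, L[0]='u', prepend. Next row=LF[0]=10
  step 3: row=10, L[10]='u', prepend. Next row=LF[10]=12
  step 4: row=12, L[12]='l', prepend. Next row=LF[12]=1
  step 5: row=1, L[1]='p', prepend. Next row=LF[1]=4
  step 6: row=4, L[4]='m', prepend. Next row=LF[4]=2
  step 7: row=2, L[2]='t', prepend. Next row=LF[2]=9
  step 8: row=9, L[9]='u', prepend. Next row=LF[9]=11
  step 9: row=11, L[11]='s', prepend. Next row=LF[11]=8
  step 10: row=8, L[8]='s', prepend. Next row=LF[8]=7
  step 11: row=7, L[7]='o', prepend. Next row=LF[7]=3
  step 12: row=3, L[3]='r', prepend. Next row=LF[3]=5
  step 13: row=5, L[5]='s', prepend. Next row=LF[5]=6
Reversed output: srossutmpluu$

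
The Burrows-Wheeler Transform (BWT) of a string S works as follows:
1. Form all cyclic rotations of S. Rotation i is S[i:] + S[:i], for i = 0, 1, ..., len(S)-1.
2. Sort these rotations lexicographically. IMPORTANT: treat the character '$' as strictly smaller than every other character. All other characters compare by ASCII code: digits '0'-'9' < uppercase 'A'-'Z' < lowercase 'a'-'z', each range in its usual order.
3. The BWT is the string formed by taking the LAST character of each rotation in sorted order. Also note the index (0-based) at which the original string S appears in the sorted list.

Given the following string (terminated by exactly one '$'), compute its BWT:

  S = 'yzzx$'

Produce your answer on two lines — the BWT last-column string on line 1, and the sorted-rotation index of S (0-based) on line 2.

Answer: xz$zy
2

Derivation:
All 5 rotations (rotation i = S[i:]+S[:i]):
  rot[0] = yzzx$
  rot[1] = zzx$y
  rot[2] = zx$yz
  rot[3] = x$yzz
  rot[4] = $yzzx
Sorted (with $ < everything):
  sorted[0] = $yzzx  (last char: 'x')
  sorted[1] = x$yzz  (last char: 'z')
  sorted[2] = yzzx$  (last char: '$')
  sorted[3] = zx$yz  (last char: 'z')
  sorted[4] = zzx$y  (last char: 'y')
Last column: xz$zy
Original string S is at sorted index 2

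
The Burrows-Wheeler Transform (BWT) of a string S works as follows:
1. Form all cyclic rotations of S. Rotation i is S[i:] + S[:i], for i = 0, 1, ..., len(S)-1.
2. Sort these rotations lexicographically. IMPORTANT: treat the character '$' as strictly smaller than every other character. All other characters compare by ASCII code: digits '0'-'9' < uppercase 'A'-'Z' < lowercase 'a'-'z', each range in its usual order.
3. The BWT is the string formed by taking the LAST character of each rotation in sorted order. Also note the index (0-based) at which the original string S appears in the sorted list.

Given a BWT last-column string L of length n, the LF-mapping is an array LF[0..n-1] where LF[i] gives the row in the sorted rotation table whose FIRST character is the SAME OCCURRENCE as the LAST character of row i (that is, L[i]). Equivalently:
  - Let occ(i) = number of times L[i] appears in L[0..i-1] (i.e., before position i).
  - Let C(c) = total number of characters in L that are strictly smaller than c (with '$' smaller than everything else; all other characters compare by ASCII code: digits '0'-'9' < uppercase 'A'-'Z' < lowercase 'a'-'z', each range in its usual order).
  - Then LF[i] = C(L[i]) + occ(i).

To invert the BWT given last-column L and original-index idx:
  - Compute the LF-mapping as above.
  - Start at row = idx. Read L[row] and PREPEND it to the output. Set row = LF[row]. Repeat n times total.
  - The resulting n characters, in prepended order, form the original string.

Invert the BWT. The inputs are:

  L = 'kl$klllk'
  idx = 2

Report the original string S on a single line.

LF mapping: 1 4 0 2 5 6 7 3
Walk LF starting at row 2, prepending L[row]:
  step 1: row=2, L[2]='$', prepend. Next row=LF[2]=0
  step 2: row=0, L[0]='k', prepend. Next row=LF[0]=1
  step 3: row=1, L[1]='l', prepend. Next row=LF[1]=4
  step 4: row=4, L[4]='l', prepend. Next row=LF[4]=5
  step 5: row=5, L[5]='l', prepend. Next row=LF[5]=6
  step 6: row=6, L[6]='l', prepend. Next row=LF[6]=7
  step 7: row=7, L[7]='k', prepend. Next row=LF[7]=3
  step 8: row=3, L[3]='k', prepend. Next row=LF[3]=2
Reversed output: kkllllk$

Answer: kkllllk$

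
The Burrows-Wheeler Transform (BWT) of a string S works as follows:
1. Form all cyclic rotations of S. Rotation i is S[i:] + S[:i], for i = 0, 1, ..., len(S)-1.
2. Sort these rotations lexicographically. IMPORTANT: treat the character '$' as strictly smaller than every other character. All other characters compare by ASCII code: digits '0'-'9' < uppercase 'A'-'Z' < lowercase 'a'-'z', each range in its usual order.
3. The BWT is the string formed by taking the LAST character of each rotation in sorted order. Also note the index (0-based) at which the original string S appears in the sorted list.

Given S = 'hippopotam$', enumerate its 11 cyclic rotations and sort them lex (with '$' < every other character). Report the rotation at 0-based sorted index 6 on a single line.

All 11 rotations (rotation i = S[i:]+S[:i]):
  rot[0] = hippopotam$
  rot[1] = ippopotam$h
  rot[2] = ppopotam$hi
  rot[3] = popotam$hip
  rot[4] = opotam$hipp
  rot[5] = potam$hippo
  rot[6] = otam$hippop
  rot[7] = tam$hippopo
  rot[8] = am$hippopot
  rot[9] = m$hippopota
  rot[10] = $hippopotam
Sorted (with $ < everything):
  sorted[0] = $hippopotam
  sorted[1] = am$hippopot
  sorted[2] = hippopotam$
  sorted[3] = ippopotam$h
  sorted[4] = m$hippopota
  sorted[5] = opotam$hipp
  sorted[6] = otam$hippop
  sorted[7] = popotam$hip
  sorted[8] = potam$hippo
  sorted[9] = ppopotam$hi
  sorted[10] = tam$hippopo
sorted[6] = otam$hippop

Answer: otam$hippop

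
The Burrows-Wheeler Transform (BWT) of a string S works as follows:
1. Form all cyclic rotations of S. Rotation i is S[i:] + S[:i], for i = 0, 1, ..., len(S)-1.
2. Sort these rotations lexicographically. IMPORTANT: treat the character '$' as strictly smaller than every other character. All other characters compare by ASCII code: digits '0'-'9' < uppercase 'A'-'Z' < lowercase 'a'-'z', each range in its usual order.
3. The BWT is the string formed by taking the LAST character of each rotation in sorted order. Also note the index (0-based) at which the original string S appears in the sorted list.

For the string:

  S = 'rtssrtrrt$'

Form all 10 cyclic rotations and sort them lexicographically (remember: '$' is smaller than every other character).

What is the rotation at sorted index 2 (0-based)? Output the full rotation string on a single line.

All 10 rotations (rotation i = S[i:]+S[:i]):
  rot[0] = rtssrtrrt$
  rot[1] = tssrtrrt$r
  rot[2] = ssrtrrt$rt
  rot[3] = srtrrt$rts
  rot[4] = rtrrt$rtss
  rot[5] = trrt$rtssr
  rot[6] = rrt$rtssrt
  rot[7] = rt$rtssrtr
  rot[8] = t$rtssrtrr
  rot[9] = $rtssrtrrt
Sorted (with $ < everything):
  sorted[0] = $rtssrtrrt
  sorted[1] = rrt$rtssrt
  sorted[2] = rt$rtssrtr
  sorted[3] = rtrrt$rtss
  sorted[4] = rtssrtrrt$
  sorted[5] = srtrrt$rts
  sorted[6] = ssrtrrt$rt
  sorted[7] = t$rtssrtrr
  sorted[8] = trrt$rtssr
  sorted[9] = tssrtrrt$r
sorted[2] = rt$rtssrtr

Answer: rt$rtssrtr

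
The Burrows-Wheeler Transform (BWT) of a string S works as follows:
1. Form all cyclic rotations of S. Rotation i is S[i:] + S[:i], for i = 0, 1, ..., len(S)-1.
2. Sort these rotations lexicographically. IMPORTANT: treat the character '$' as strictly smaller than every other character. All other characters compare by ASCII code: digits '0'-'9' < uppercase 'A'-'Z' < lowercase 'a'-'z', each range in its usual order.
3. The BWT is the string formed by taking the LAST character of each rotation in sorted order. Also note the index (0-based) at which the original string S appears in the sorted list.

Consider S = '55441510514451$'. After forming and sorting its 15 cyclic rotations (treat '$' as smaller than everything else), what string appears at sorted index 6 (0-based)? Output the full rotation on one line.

Answer: 41510514451$554

Derivation:
All 15 rotations (rotation i = S[i:]+S[:i]):
  rot[0] = 55441510514451$
  rot[1] = 5441510514451$5
  rot[2] = 441510514451$55
  rot[3] = 41510514451$554
  rot[4] = 1510514451$5544
  rot[5] = 510514451$55441
  rot[6] = 10514451$554415
  rot[7] = 0514451$5544151
  rot[8] = 514451$55441510
  rot[9] = 14451$554415105
  rot[10] = 4451$5544151051
  rot[11] = 451$55441510514
  rot[12] = 51$554415105144
  rot[13] = 1$5544151051445
  rot[14] = $55441510514451
Sorted (with $ < everything):
  sorted[0] = $55441510514451
  sorted[1] = 0514451$5544151
  sorted[2] = 1$5544151051445
  sorted[3] = 10514451$554415
  sorted[4] = 14451$554415105
  sorted[5] = 1510514451$5544
  sorted[6] = 41510514451$554
  sorted[7] = 441510514451$55
  sorted[8] = 4451$5544151051
  sorted[9] = 451$55441510514
  sorted[10] = 51$554415105144
  sorted[11] = 510514451$55441
  sorted[12] = 514451$55441510
  sorted[13] = 5441510514451$5
  sorted[14] = 55441510514451$
sorted[6] = 41510514451$554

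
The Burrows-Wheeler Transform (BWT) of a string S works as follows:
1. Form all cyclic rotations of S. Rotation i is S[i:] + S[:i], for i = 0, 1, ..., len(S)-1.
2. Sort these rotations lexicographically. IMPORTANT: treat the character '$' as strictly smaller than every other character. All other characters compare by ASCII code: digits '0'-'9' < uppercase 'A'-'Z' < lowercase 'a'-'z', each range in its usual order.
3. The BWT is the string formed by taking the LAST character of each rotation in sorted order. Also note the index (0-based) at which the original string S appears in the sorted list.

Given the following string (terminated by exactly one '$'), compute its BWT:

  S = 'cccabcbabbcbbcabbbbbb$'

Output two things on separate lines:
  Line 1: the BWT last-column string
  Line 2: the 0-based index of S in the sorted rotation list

Answer: bcbcbcbbbbacababbcbbc$
21

Derivation:
All 22 rotations (rotation i = S[i:]+S[:i]):
  rot[0] = cccabcbabbcbbcabbbbbb$
  rot[1] = ccabcbabbcbbcabbbbbb$c
  rot[2] = cabcbabbcbbcabbbbbb$cc
  rot[3] = abcbabbcbbcabbbbbb$ccc
  rot[4] = bcbabbcbbcabbbbbb$ccca
  rot[5] = cbabbcbbcabbbbbb$cccab
  rot[6] = babbcbbcabbbbbb$cccabc
  rot[7] = abbcbbcabbbbbb$cccabcb
  rot[8] = bbcbbcabbbbbb$cccabcba
  rot[9] = bcbbcabbbbbb$cccabcbab
  rot[10] = cbbcabbbbbb$cccabcbabb
  rot[11] = bbcabbbbbb$cccabcbabbc
  rot[12] = bcabbbbbb$cccabcbabbcb
  rot[13] = cabbbbbb$cccabcbabbcbb
  rot[14] = abbbbbb$cccabcbabbcbbc
  rot[15] = bbbbbb$cccabcbabbcbbca
  rot[16] = bbbbb$cccabcbabbcbbcab
  rot[17] = bbbb$cccabcbabbcbbcabb
  rot[18] = bbb$cccabcbabbcbbcabbb
  rot[19] = bb$cccabcbabbcbbcabbbb
  rot[20] = b$cccabcbabbcbbcabbbbb
  rot[21] = $cccabcbabbcbbcabbbbbb
Sorted (with $ < everything):
  sorted[0] = $cccabcbabbcbbcabbbbbb  (last char: 'b')
  sorted[1] = abbbbbb$cccabcbabbcbbc  (last char: 'c')
  sorted[2] = abbcbbcabbbbbb$cccabcb  (last char: 'b')
  sorted[3] = abcbabbcbbcabbbbbb$ccc  (last char: 'c')
  sorted[4] = b$cccabcbabbcbbcabbbbb  (last char: 'b')
  sorted[5] = babbcbbcabbbbbb$cccabc  (last char: 'c')
  sorted[6] = bb$cccabcbabbcbbcabbbb  (last char: 'b')
  sorted[7] = bbb$cccabcbabbcbbcabbb  (last char: 'b')
  sorted[8] = bbbb$cccabcbabbcbbcabb  (last char: 'b')
  sorted[9] = bbbbb$cccabcbabbcbbcab  (last char: 'b')
  sorted[10] = bbbbbb$cccabcbabbcbbca  (last char: 'a')
  sorted[11] = bbcabbbbbb$cccabcbabbc  (last char: 'c')
  sorted[12] = bbcbbcabbbbbb$cccabcba  (last char: 'a')
  sorted[13] = bcabbbbbb$cccabcbabbcb  (last char: 'b')
  sorted[14] = bcbabbcbbcabbbbbb$ccca  (last char: 'a')
  sorted[15] = bcbbcabbbbbb$cccabcbab  (last char: 'b')
  sorted[16] = cabbbbbb$cccabcbabbcbb  (last char: 'b')
  sorted[17] = cabcbabbcbbcabbbbbb$cc  (last char: 'c')
  sorted[18] = cbabbcbbcabbbbbb$cccab  (last char: 'b')
  sorted[19] = cbbcabbbbbb$cccabcbabb  (last char: 'b')
  sorted[20] = ccabcbabbcbbcabbbbbb$c  (last char: 'c')
  sorted[21] = cccabcbabbcbbcabbbbbb$  (last char: '$')
Last column: bcbcbcbbbbacababbcbbc$
Original string S is at sorted index 21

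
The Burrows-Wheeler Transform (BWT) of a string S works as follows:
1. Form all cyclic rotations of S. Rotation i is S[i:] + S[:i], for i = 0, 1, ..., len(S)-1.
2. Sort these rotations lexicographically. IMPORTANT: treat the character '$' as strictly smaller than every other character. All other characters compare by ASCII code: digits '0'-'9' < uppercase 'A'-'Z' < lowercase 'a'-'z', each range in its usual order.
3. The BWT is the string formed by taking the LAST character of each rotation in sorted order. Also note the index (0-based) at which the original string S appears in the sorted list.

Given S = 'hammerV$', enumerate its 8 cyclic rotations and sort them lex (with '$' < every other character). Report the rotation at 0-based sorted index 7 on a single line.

Answer: rV$hamme

Derivation:
All 8 rotations (rotation i = S[i:]+S[:i]):
  rot[0] = hammerV$
  rot[1] = ammerV$h
  rot[2] = mmerV$ha
  rot[3] = merV$ham
  rot[4] = erV$hamm
  rot[5] = rV$hamme
  rot[6] = V$hammer
  rot[7] = $hammerV
Sorted (with $ < everything):
  sorted[0] = $hammerV
  sorted[1] = V$hammer
  sorted[2] = ammerV$h
  sorted[3] = erV$hamm
  sorted[4] = hammerV$
  sorted[5] = merV$ham
  sorted[6] = mmerV$ha
  sorted[7] = rV$hamme
sorted[7] = rV$hamme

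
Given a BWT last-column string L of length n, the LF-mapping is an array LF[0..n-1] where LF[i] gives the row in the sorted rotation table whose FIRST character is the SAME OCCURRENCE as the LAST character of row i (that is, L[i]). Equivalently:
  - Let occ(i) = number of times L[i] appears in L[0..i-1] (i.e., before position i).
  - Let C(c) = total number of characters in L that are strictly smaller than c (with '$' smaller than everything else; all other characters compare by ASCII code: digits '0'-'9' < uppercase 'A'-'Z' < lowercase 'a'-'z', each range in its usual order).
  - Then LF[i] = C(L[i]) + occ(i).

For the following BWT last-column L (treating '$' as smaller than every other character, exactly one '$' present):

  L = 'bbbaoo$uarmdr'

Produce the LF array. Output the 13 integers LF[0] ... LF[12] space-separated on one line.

Answer: 3 4 5 1 8 9 0 12 2 10 7 6 11

Derivation:
Char counts: '$':1, 'a':2, 'b':3, 'd':1, 'm':1, 'o':2, 'r':2, 'u':1
C (first-col start): C('$')=0, C('a')=1, C('b')=3, C('d')=6, C('m')=7, C('o')=8, C('r')=10, C('u')=12
L[0]='b': occ=0, LF[0]=C('b')+0=3+0=3
L[1]='b': occ=1, LF[1]=C('b')+1=3+1=4
L[2]='b': occ=2, LF[2]=C('b')+2=3+2=5
L[3]='a': occ=0, LF[3]=C('a')+0=1+0=1
L[4]='o': occ=0, LF[4]=C('o')+0=8+0=8
L[5]='o': occ=1, LF[5]=C('o')+1=8+1=9
L[6]='$': occ=0, LF[6]=C('$')+0=0+0=0
L[7]='u': occ=0, LF[7]=C('u')+0=12+0=12
L[8]='a': occ=1, LF[8]=C('a')+1=1+1=2
L[9]='r': occ=0, LF[9]=C('r')+0=10+0=10
L[10]='m': occ=0, LF[10]=C('m')+0=7+0=7
L[11]='d': occ=0, LF[11]=C('d')+0=6+0=6
L[12]='r': occ=1, LF[12]=C('r')+1=10+1=11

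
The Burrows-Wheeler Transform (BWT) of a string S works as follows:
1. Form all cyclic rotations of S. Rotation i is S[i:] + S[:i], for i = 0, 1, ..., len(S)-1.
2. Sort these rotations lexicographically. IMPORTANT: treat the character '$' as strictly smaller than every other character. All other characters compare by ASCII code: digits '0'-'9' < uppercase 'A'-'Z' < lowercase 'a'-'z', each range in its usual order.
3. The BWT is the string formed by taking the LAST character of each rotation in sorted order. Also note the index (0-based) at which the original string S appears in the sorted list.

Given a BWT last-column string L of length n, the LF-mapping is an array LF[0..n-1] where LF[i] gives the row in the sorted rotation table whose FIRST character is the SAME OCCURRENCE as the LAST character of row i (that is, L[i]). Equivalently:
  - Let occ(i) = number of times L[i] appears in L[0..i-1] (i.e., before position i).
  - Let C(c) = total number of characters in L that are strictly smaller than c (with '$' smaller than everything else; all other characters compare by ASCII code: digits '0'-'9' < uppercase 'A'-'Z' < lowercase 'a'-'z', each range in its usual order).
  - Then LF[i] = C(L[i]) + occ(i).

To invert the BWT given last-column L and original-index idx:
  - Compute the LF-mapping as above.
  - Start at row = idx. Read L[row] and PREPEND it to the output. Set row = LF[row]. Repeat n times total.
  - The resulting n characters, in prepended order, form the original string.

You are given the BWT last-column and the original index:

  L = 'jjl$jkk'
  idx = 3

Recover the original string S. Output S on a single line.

LF mapping: 1 2 6 0 3 4 5
Walk LF starting at row 3, prepending L[row]:
  step 1: row=3, L[3]='$', prepend. Next row=LF[3]=0
  step 2: row=0, L[0]='j', prepend. Next row=LF[0]=1
  step 3: row=1, L[1]='j', prepend. Next row=LF[1]=2
  step 4: row=2, L[2]='l', prepend. Next row=LF[2]=6
  step 5: row=6, L[6]='k', prepend. Next row=LF[6]=5
  step 6: row=5, L[5]='k', prepend. Next row=LF[5]=4
  step 7: row=4, L[4]='j', prepend. Next row=LF[4]=3
Reversed output: jkkljj$

Answer: jkkljj$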